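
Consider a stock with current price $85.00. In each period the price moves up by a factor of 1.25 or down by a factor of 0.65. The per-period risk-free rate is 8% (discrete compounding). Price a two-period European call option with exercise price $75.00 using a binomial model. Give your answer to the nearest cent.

Risk-neutral probability p = (1 + 0.08 − 0.65)/(1.25 − 0.65) = 0.4300/0.6000 = 0.7167
Terminal stock prices: S_uu = 132.8, S_ud = 69.06, S_dd = 35.91
Terminal payoffs (S − K): max(57.81, 0) = 57.81, max(-5.938, 0) = 0, max(-39.09, 0) = 0
Node u (S = 106.2): V_u = 1/1.08·[0.7167·57.8125 + 0.2833·0.0000] = 38.3632
Node d (S = 55.25): V_d = 1/1.08·[0.7167·0.0000 + 0.2833·0.0000] = 0.0000
Node 0 (S = 85): V_0 = 1/1.08·[0.7167·38.3632 + 0.2833·0.0000] = 25.4571

$25.46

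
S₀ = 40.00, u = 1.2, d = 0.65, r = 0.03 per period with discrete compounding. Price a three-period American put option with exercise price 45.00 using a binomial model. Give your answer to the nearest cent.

Risk-neutral probability p = (1 + 0.03 − 0.65)/(1.2 − 0.65) = 0.3800/0.5500 = 0.6909
Terminal stock prices: S_uuu = 69.12, S_uud = 37.44, S_udd = 20.28, S_ddd = 10.98
Terminal payoffs (K − S): max(-24.12, 0) = 0, max(7.56, 0) = 7.56, max(24.72, 0) = 24.72, max(34.02, 0) = 34.02
Node uu (S = 57.6): continuation = 1/1.03·[0.6909·0.0000 + 0.3091·7.5600] = 2.2687; exercise value = 0.0000 ≤ continuation, so V_uu = 2.2687
Node ud (S = 31.2): continuation = 1/1.03·[0.6909·7.5600 + 0.3091·24.7200] = 12.4893; exercise value = 13.8000 > continuation, so V_ud = 13.8000 (exercise)
Node dd (S = 16.9): continuation = 1/1.03·[0.6909·24.7200 + 0.3091·34.0150] = 26.7893; exercise value = 28.1000 > continuation, so V_dd = 28.1000 (exercise)
Node u (S = 48): continuation = 1/1.03·[0.6909·2.2687 + 0.3091·13.8000] = 5.6630; exercise value = 0.0000 ≤ continuation, so V_u = 5.6630
Node d (S = 26): continuation = 1/1.03·[0.6909·13.8000 + 0.3091·28.1000] = 17.6893; exercise value = 19.0000 > continuation, so V_d = 19.0000 (exercise)
Node 0 (S = 40): continuation = 1/1.03·[0.6909·5.6630 + 0.3091·19.0000] = 9.5003; exercise value = 5.0000 ≤ continuation, so V_0 = 9.5003

9.50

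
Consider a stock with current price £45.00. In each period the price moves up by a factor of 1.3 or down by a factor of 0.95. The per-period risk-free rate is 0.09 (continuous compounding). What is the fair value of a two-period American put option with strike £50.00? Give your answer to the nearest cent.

£5.00

Risk-neutral probability p = (e^0.09 − 0.95)/(1.3 − 0.95) = 0.1442/0.3500 = 0.4119
Terminal stock prices: S_uu = 76.05, S_ud = 55.57, S_dd = 40.61
Terminal payoffs (K − S): max(-26.05, 0) = 0, max(-5.575, 0) = 0, max(9.388, 0) = 9.388
Node u (S = 58.5): continuation = e^(−0.09)·[0.4119·0.0000 + 0.5881·0.0000] = 0.0000; exercise value = 0.0000 ≤ continuation, so V_u = 0.0000
Node d (S = 42.75): continuation = e^(−0.09)·[0.4119·0.0000 + 0.5881·9.3875] = 5.0454; exercise value = 7.2500 > continuation, so V_d = 7.2500 (exercise)
Node 0 (S = 45): continuation = e^(−0.09)·[0.4119·0.0000 + 0.5881·7.2500] = 3.8966; exercise value = 5.0000 > continuation, so V_0 = 5.0000 (exercise)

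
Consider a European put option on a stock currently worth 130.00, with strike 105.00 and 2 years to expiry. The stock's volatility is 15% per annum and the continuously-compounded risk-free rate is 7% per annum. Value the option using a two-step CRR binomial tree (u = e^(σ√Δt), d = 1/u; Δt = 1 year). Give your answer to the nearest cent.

0.67

CRR parameters: u = e^(σ√Δt) = e^(0.15·√1) = 1.1618, d = 1/u = 0.8607
Per-period rate: rΔt = 0.07·1 = 0.07, so R = e^0.07 = 1.0725
Risk-neutral probability p = (e^0.07 − 0.8607)/(1.1618 − 0.8607) = 0.2118/0.3011 = 0.7034
Terminal stock prices: S_uu = 175.5, S_ud = 130, S_dd = 96.31
Terminal payoffs (K − S): max(-70.48, 0) = 0, max(-25, 0) = 0, max(8.694, 0) = 8.694
Node u (S = 151): V_u = e^(−0.07)·[0.7034·0.0000 + 0.2966·0.0000] = 0.0000
Node d (S = 111.9): V_d = e^(−0.07)·[0.7034·0.0000 + 0.2966·8.6936] = 2.4045
Node 0 (S = 130): V_0 = e^(−0.07)·[0.7034·0.0000 + 0.2966·2.4045] = 0.6651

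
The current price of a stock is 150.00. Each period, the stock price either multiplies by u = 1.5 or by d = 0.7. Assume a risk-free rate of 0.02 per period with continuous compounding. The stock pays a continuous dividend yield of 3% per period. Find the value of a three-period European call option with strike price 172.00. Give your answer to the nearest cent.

30.21

Per-period risk-free factor R = e^0.02 = 1.0202; dividend-adjusted growth = e^(0.02−0.03) = 0.9900.
Risk-neutral probability p = (0.9900 − 0.7)/(1.5 − 0.7) = 0.2900/0.8000 = 0.3626
Terminal stock prices: S_uuu = 506.2, S_uud = 236.2, S_udd = 110.2, S_ddd = 51.45
Terminal payoffs (S − K): max(334.2, 0) = 334.2, max(64.25, 0) = 64.25, max(-61.75, 0) = 0, max(-120.6, 0) = 0
Node uu (S = 337.5): V_uu = e^(−0.02)·[0.3626·334.2500 + 0.6374·64.2500] = 158.9312
Node ud (S = 157.5): V_ud = e^(−0.02)·[0.3626·64.2500 + 0.6374·0.0000] = 22.8334
Node dd (S = 73.5): V_dd = e^(−0.02)·[0.3626·0.0000 + 0.6374·0.0000] = 0.0000
Node u (S = 225): V_u = e^(−0.02)·[0.3626·158.9312 + 0.6374·22.8334] = 70.7481
Node d (S = 105): V_d = e^(−0.02)·[0.3626·22.8334 + 0.6374·0.0000] = 8.1146
Node 0 (S = 150): V_0 = e^(−0.02)·[0.3626·70.7481 + 0.6374·8.1146] = 30.2128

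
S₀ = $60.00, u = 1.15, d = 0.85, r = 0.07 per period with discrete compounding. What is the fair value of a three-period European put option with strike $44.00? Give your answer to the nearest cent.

Risk-neutral probability p = (1 + 0.07 − 0.85)/(1.15 − 0.85) = 0.2200/0.3000 = 0.7333
Terminal stock prices: S_uuu = 91.25, S_uud = 67.45, S_udd = 49.85, S_ddd = 36.85
Terminal payoffs (K − S): max(-47.25, 0) = 0, max(-23.45, 0) = 0, max(-5.852, 0) = 0, max(7.153, 0) = 7.153
Node uu (S = 79.35): V_uu = 1/1.07·[0.7333·0.0000 + 0.2667·0.0000] = 0.0000
Node ud (S = 58.65): V_ud = 1/1.07·[0.7333·0.0000 + 0.2667·0.0000] = 0.0000
Node dd (S = 43.35): V_dd = 1/1.07·[0.7333·0.0000 + 0.2667·7.1525] = 1.7826
Node u (S = 69): V_u = 1/1.07·[0.7333·0.0000 + 0.2667·0.0000] = 0.0000
Node d (S = 51): V_d = 1/1.07·[0.7333·0.0000 + 0.2667·1.7826] = 0.4443
Node 0 (S = 60): V_0 = 1/1.07·[0.7333·0.0000 + 0.2667·0.4443] = 0.1107

$0.11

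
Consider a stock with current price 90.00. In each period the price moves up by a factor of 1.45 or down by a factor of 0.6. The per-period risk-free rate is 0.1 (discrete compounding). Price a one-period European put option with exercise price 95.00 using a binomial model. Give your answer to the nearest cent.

15.35

Risk-neutral probability p = (1 + 0.1 − 0.6)/(1.45 − 0.6) = 0.5000/0.8500 = 0.5882
Terminal stock prices: S_u = 130.5, S_d = 54
Terminal payoffs (K − S): max(-35.5, 0) = 0, max(41, 0) = 41
Node 0 (S = 90): V_0 = 1/1.1·[0.5882·0.0000 + 0.4118·41.0000] = 15.3476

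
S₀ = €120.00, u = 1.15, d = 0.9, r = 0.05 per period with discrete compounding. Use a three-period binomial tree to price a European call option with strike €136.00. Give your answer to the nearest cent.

Risk-neutral probability p = (1 + 0.05 − 0.9)/(1.15 − 0.9) = 0.1500/0.2500 = 0.6000
Terminal stock prices: S_uuu = 182.5, S_uud = 142.8, S_udd = 111.8, S_ddd = 87.48
Terminal payoffs (S − K): max(46.5, 0) = 46.5, max(6.83, 0) = 6.83, max(-24.22, 0) = 0, max(-48.52, 0) = 0
Node uu (S = 158.7): V_uu = 1/1.05·[0.6000·46.5050 + 0.4000·6.8300] = 29.1762
Node ud (S = 124.2): V_ud = 1/1.05·[0.6000·6.8300 + 0.4000·0.0000] = 3.9029
Node dd (S = 97.2): V_dd = 1/1.05·[0.6000·0.0000 + 0.4000·0.0000] = 0.0000
Node u (S = 138): V_u = 1/1.05·[0.6000·29.1762 + 0.4000·3.9029] = 18.1589
Node d (S = 108): V_d = 1/1.05·[0.6000·3.9029 + 0.4000·0.0000] = 2.2302
Node 0 (S = 120): V_0 = 1/1.05·[0.6000·18.1589 + 0.4000·2.2302] = 11.2261

€11.23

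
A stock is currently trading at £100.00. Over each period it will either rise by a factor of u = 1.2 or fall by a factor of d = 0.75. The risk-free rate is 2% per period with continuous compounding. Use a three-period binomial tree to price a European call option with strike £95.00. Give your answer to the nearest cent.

Risk-neutral probability p = (e^0.02 − 0.75)/(1.2 − 0.75) = 0.2702/0.4500 = 0.6004
Terminal stock prices: S_uuu = 172.8, S_uud = 108, S_udd = 67.5, S_ddd = 42.19
Terminal payoffs (S − K): max(77.8, 0) = 77.8, max(13, 0) = 13, max(-27.5, 0) = 0, max(-52.81, 0) = 0
Node uu (S = 144): V_uu = e^(−0.02)·[0.6004·77.8000 + 0.3996·13.0000] = 50.8811
Node ud (S = 90): V_ud = e^(−0.02)·[0.6004·13.0000 + 0.3996·0.0000] = 7.6513
Node dd (S = 56.25): V_dd = e^(−0.02)·[0.6004·0.0000 + 0.3996·0.0000] = 0.0000
Node u (S = 120): V_u = e^(−0.02)·[0.6004·50.8811 + 0.3996·7.6513] = 32.9430
Node d (S = 75): V_d = e^(−0.02)·[0.6004·7.6513 + 0.3996·0.0000] = 4.5032
Node 0 (S = 100): V_0 = e^(−0.02)·[0.6004·32.9430 + 0.3996·4.5032] = 21.1525

£21.15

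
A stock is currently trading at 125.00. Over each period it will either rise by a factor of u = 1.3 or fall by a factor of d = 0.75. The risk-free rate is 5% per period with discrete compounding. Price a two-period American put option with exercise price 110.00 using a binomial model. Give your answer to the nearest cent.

Risk-neutral probability p = (1 + 0.05 − 0.75)/(1.3 − 0.75) = 0.3000/0.5500 = 0.5455
Terminal stock prices: S_uu = 211.3, S_ud = 121.9, S_dd = 70.31
Terminal payoffs (K − S): max(-101.3, 0) = 0, max(-11.88, 0) = 0, max(39.69, 0) = 39.69
Node u (S = 162.5): continuation = 1/1.05·[0.5455·0.0000 + 0.4545·0.0000] = 0.0000; exercise value = 0.0000 ≤ continuation, so V_u = 0.0000
Node d (S = 93.75): continuation = 1/1.05·[0.5455·0.0000 + 0.4545·39.6875] = 17.1807; exercise value = 16.2500 ≤ continuation, so V_d = 17.1807
Node 0 (S = 125): continuation = 1/1.05·[0.5455·0.0000 + 0.4545·17.1807] = 7.4375; exercise value = 0.0000 ≤ continuation, so V_0 = 7.4375

7.44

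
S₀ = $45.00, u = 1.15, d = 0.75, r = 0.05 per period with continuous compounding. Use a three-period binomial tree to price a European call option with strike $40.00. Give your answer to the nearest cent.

$12.13

Risk-neutral probability p = (e^0.05 − 0.75)/(1.15 − 0.75) = 0.3013/0.4000 = 0.7532
Terminal stock prices: S_uuu = 68.44, S_uud = 44.63, S_udd = 29.11, S_ddd = 18.98
Terminal payoffs (S − K): max(28.44, 0) = 28.44, max(4.634, 0) = 4.634, max(-10.89, 0) = 0, max(-21.02, 0) = 0
Node uu (S = 59.51): V_uu = e^(−0.05)·[0.7532·28.4394 + 0.2468·4.6344] = 21.4633
Node ud (S = 38.81): V_ud = e^(−0.05)·[0.7532·4.6344 + 0.2468·0.0000] = 3.3203
Node dd (S = 25.31): V_dd = e^(−0.05)·[0.7532·0.0000 + 0.2468·0.0000] = 0.0000
Node u (S = 51.75): V_u = e^(−0.05)·[0.7532·21.4633 + 0.2468·3.3203] = 16.1568
Node d (S = 33.75): V_d = e^(−0.05)·[0.7532·3.3203 + 0.2468·0.0000] = 2.3788
Node 0 (S = 45): V_0 = e^(−0.05)·[0.7532·16.1568 + 0.2468·2.3788] = 12.1340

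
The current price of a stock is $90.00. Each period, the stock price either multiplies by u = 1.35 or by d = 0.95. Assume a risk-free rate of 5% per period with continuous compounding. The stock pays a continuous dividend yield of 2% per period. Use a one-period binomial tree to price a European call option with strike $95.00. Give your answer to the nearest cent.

$5.07

Per-period risk-free factor R = e^0.05 = 1.0513; dividend-adjusted growth = e^(0.05−0.02) = 1.0305.
Risk-neutral probability p = (1.0305 − 0.95)/(1.35 − 0.95) = 0.0805/0.4000 = 0.2011
Terminal stock prices: S_u = 121.5, S_d = 85.5
Terminal payoffs (S − K): max(26.5, 0) = 26.5, max(-9.5, 0) = 0
Node 0 (S = 90): V_0 = e^(−0.05)·[0.2011·26.5000 + 0.7989·0.0000] = 5.0702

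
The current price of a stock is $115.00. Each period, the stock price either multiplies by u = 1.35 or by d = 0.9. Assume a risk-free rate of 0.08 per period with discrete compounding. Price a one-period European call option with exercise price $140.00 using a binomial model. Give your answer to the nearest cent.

Risk-neutral probability p = (1 + 0.08 − 0.9)/(1.35 − 0.9) = 0.1800/0.4500 = 0.4000
Terminal stock prices: S_u = 155.2, S_d = 103.5
Terminal payoffs (S − K): max(15.25, 0) = 15.25, max(-36.5, 0) = 0
Node 0 (S = 115): V_0 = 1/1.08·[0.4000·15.2500 + 0.6000·0.0000] = 5.6481

$5.65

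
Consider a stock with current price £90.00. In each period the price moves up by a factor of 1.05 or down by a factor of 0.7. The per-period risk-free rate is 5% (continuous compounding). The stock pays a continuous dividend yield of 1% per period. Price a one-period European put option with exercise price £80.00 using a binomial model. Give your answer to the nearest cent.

£0.42

Per-period risk-free factor R = e^0.05 = 1.0513; dividend-adjusted growth = e^(0.05−0.01) = 1.0408.
Risk-neutral probability p = (1.0408 − 0.7)/(1.05 − 0.7) = 0.3408/0.3500 = 0.9737
Terminal stock prices: S_u = 94.5, S_d = 63
Terminal payoffs (K − S): max(-14.5, 0) = 0, max(17, 0) = 17
Node 0 (S = 90): V_0 = e^(−0.05)·[0.9737·0.0000 + 0.0263·17.0000] = 0.4246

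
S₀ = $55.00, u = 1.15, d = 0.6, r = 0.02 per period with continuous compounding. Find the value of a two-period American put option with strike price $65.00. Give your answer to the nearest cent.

$12.09

Risk-neutral probability p = (e^0.02 − 0.6)/(1.15 − 0.6) = 0.4202/0.5500 = 0.7640
Terminal stock prices: S_uu = 72.74, S_ud = 37.95, S_dd = 19.8
Terminal payoffs (K − S): max(-7.737, 0) = 0, max(27.05, 0) = 27.05, max(45.2, 0) = 45.2
Node u (S = 63.25): continuation = e^(−0.02)·[0.7640·0.0000 + 0.2360·27.0500] = 6.2573; exercise value = 1.7500 ≤ continuation, so V_u = 6.2573
Node d (S = 33): continuation = e^(−0.02)·[0.7640·27.0500 + 0.2360·45.2000] = 30.7129; exercise value = 32.0000 > continuation, so V_d = 32.0000 (exercise)
Node 0 (S = 55): continuation = e^(−0.02)·[0.7640·6.2573 + 0.2360·32.0000] = 12.0883; exercise value = 10.0000 ≤ continuation, so V_0 = 12.0883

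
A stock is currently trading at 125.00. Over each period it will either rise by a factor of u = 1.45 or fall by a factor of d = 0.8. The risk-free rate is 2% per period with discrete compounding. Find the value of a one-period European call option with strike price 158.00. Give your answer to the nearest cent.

Risk-neutral probability p = (1 + 0.02 − 0.8)/(1.45 − 0.8) = 0.2200/0.6500 = 0.3385
Terminal stock prices: S_u = 181.2, S_d = 100
Terminal payoffs (S − K): max(23.25, 0) = 23.25, max(-58, 0) = 0
Node 0 (S = 125): V_0 = 1/1.02·[0.3385·23.2500 + 0.6615·0.0000] = 7.7149

7.71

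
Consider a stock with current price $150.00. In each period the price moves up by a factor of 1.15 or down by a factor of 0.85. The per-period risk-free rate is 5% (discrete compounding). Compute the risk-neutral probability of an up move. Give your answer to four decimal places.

p = 0.6667

Risk-neutral probability p = (1 + 0.05 − 0.85)/(1.15 − 0.85) = 0.2000/0.3000 = 0.6667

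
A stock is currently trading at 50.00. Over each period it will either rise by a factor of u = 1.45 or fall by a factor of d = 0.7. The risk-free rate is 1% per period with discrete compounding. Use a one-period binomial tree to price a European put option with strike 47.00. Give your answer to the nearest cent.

Risk-neutral probability p = (1 + 0.01 − 0.7)/(1.45 − 0.7) = 0.3100/0.7500 = 0.4133
Terminal stock prices: S_u = 72.5, S_d = 35
Terminal payoffs (K − S): max(-25.5, 0) = 0, max(12, 0) = 12
Node 0 (S = 50): V_0 = 1/1.01·[0.4133·0.0000 + 0.5867·12.0000] = 6.9703

6.97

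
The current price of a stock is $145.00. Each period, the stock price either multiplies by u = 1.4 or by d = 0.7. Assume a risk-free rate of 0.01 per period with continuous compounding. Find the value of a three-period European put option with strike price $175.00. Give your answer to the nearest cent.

Risk-neutral probability p = (e^0.01 − 0.7)/(1.4 − 0.7) = 0.3101/0.7000 = 0.4429
Terminal stock prices: S_uuu = 397.9, S_uud = 198.9, S_udd = 99.47, S_ddd = 49.73
Terminal payoffs (K − S): max(-222.9, 0) = 0, max(-23.94, 0) = 0, max(75.53, 0) = 75.53, max(125.3, 0) = 125.3
Node uu (S = 284.2): V_uu = e^(−0.01)·[0.4429·0.0000 + 0.5571·0.0000] = 0.0000
Node ud (S = 142.1): V_ud = e^(−0.01)·[0.4429·0.0000 + 0.5571·75.5300] = 41.6569
Node dd (S = 71.05): V_dd = e^(−0.01)·[0.4429·75.5300 + 0.5571·125.2650] = 102.2087
Node u (S = 203): V_u = e^(−0.01)·[0.4429·0.0000 + 0.5571·41.6569] = 22.9750
Node d (S = 101.5): V_d = e^(−0.01)·[0.4429·41.6569 + 0.5571·102.2087] = 74.6385
Node 0 (S = 145): V_0 = e^(−0.01)·[0.4429·22.9750 + 0.5571·74.6385] = 51.2402

$51.24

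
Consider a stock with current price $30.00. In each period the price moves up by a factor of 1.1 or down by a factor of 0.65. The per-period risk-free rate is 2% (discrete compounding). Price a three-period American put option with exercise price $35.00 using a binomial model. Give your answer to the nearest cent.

Risk-neutral probability p = (1 + 0.02 − 0.65)/(1.1 − 0.65) = 0.3700/0.4500 = 0.8222
Terminal stock prices: S_uuu = 39.93, S_uud = 23.6, S_udd = 13.94, S_ddd = 8.239
Terminal payoffs (K − S): max(-4.93, 0) = 0, max(11.4, 0) = 11.4, max(21.06, 0) = 21.06, max(26.76, 0) = 26.76
Node uu (S = 36.3): continuation = 1/1.02·[0.8222·0.0000 + 0.1778·11.4050] = 1.9878; exercise value = 0.0000 ≤ continuation, so V_uu = 1.9878
Node ud (S = 21.45): continuation = 1/1.02·[0.8222·11.4050 + 0.1778·21.0575] = 12.8637; exercise value = 13.5500 > continuation, so V_ud = 13.5500 (exercise)
Node dd (S = 12.68): continuation = 1/1.02·[0.8222·21.0575 + 0.1778·26.7613] = 21.6387; exercise value = 22.3250 > continuation, so V_dd = 22.3250 (exercise)
Node u (S = 33): continuation = 1/1.02·[0.8222·1.9878 + 0.1778·13.5500] = 3.9640; exercise value = 2.0000 ≤ continuation, so V_u = 3.9640
Node d (S = 19.5): continuation = 1/1.02·[0.8222·13.5500 + 0.1778·22.3250] = 14.8137; exercise value = 15.5000 > continuation, so V_d = 15.5000 (exercise)
Node 0 (S = 30): continuation = 1/1.02·[0.8222·3.9640 + 0.1778·15.5000] = 5.8969; exercise value = 5.0000 ≤ continuation, so V_0 = 5.8969

$5.90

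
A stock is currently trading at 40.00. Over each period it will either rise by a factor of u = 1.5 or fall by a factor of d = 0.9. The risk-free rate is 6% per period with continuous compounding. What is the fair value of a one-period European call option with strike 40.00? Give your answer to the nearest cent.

Risk-neutral probability p = (e^0.06 − 0.9)/(1.5 − 0.9) = 0.1618/0.6000 = 0.2697
Terminal stock prices: S_u = 60, S_d = 36
Terminal payoffs (S − K): max(20, 0) = 20, max(-4, 0) = 0
Node 0 (S = 40): V_0 = e^(−0.06)·[0.2697·20.0000 + 0.7303·0.0000] = 5.0804

5.08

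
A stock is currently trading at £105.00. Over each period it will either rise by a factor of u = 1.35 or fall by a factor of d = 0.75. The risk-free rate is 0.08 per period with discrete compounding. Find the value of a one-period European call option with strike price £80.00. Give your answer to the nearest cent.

£31.45

Risk-neutral probability p = (1 + 0.08 − 0.75)/(1.35 − 0.75) = 0.3300/0.6000 = 0.5500
Terminal stock prices: S_u = 141.8, S_d = 78.75
Terminal payoffs (S − K): max(61.75, 0) = 61.75, max(-1.25, 0) = 0
Node 0 (S = 105): V_0 = 1/1.08·[0.5500·61.7500 + 0.4500·0.0000] = 31.4468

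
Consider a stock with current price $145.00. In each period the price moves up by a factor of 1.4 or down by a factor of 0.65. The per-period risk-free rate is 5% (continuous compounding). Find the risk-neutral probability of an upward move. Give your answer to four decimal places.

p = 0.5350

Risk-neutral probability p = (e^0.05 − 0.65)/(1.4 − 0.65) = 0.4013/0.7500 = 0.5350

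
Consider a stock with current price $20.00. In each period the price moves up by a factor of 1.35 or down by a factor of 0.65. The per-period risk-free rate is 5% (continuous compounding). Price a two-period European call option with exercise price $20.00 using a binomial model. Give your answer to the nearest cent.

Risk-neutral probability p = (e^0.05 − 0.65)/(1.35 − 0.65) = 0.4013/0.7000 = 0.5732
Terminal stock prices: S_uu = 36.45, S_ud = 17.55, S_dd = 8.45
Terminal payoffs (S − K): max(16.45, 0) = 16.45, max(-2.45, 0) = 0, max(-11.55, 0) = 0
Node u (S = 27): V_u = e^(−0.05)·[0.5732·16.4500 + 0.4268·0.0000] = 8.9700
Node d (S = 13): V_d = e^(−0.05)·[0.5732·0.0000 + 0.4268·0.0000] = 0.0000
Node 0 (S = 20): V_0 = e^(−0.05)·[0.5732·8.9700 + 0.4268·0.0000] = 4.8912

$4.89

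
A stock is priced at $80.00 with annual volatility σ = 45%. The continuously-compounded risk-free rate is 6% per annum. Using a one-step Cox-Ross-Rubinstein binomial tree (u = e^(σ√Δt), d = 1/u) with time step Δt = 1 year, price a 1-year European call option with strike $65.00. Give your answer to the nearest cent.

$25.96

CRR parameters: u = e^(σ√Δt) = e^(0.45·√1) = 1.5683, d = 1/u = 0.6376
Per-period rate: rΔt = 0.06·1 = 0.06, so R = e^0.06 = 1.0618
Risk-neutral probability p = (e^0.06 − 0.6376)/(1.5683 − 0.6376) = 0.4242/0.9307 = 0.4558
Terminal stock prices: S_u = 125.5, S_d = 51.01
Terminal payoffs (S − K): max(60.46, 0) = 60.46, max(-13.99, 0) = 0
Node 0 (S = 80): V_0 = e^(−0.06)·[0.4558·60.4650 + 0.5442·0.0000] = 25.9551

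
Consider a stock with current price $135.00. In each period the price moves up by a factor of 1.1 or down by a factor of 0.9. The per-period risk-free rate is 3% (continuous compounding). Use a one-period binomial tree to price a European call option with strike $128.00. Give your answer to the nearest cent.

$12.98

Risk-neutral probability p = (e^0.03 − 0.9)/(1.1 − 0.9) = 0.1305/0.2000 = 0.6523
Terminal stock prices: S_u = 148.5, S_d = 121.5
Terminal payoffs (S − K): max(20.5, 0) = 20.5, max(-6.5, 0) = 0
Node 0 (S = 135): V_0 = e^(−0.03)·[0.6523·20.5000 + 0.3477·0.0000] = 12.9764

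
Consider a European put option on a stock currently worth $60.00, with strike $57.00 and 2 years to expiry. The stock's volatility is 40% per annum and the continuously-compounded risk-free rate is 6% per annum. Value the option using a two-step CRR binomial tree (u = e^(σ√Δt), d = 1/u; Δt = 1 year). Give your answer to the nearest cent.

CRR parameters: u = e^(σ√Δt) = e^(0.4·√1) = 1.4918, d = 1/u = 0.6703
Per-period rate: rΔt = 0.06·1 = 0.06, so R = e^0.06 = 1.0618
Risk-neutral probability p = (e^0.06 − 0.6703)/(1.4918 − 0.6703) = 0.3915/0.8215 = 0.4766
Terminal stock prices: S_uu = 133.5, S_ud = 60, S_dd = 26.96
Terminal payoffs (K − S): max(-76.53, 0) = 0, max(-3, 0) = 0, max(30.04, 0) = 30.04
Node u (S = 89.51): V_u = e^(−0.06)·[0.4766·0.0000 + 0.5234·0.0000] = 0.0000
Node d (S = 40.22): V_d = e^(−0.06)·[0.4766·0.0000 + 0.5234·30.0403] = 14.8079
Node 0 (S = 60): V_0 = e^(−0.06)·[0.4766·0.0000 + 0.5234·14.8079] = 7.2993

$7.30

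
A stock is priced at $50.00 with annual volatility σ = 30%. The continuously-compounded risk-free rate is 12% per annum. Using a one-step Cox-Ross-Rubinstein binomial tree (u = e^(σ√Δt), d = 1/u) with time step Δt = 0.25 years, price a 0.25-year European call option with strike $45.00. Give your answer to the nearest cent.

$7.16

CRR parameters: u = e^(σ√Δt) = e^(0.3·√0.25) = 1.1618, d = 1/u = 0.8607
Per-period rate: rΔt = 0.12·0.25 = 0.03, so R = e^0.03 = 1.0305
Risk-neutral probability p = (e^0.03 − 0.8607)/(1.1618 − 0.8607) = 0.1697/0.3011 = 0.5637
Terminal stock prices: S_u = 58.09, S_d = 43.04
Terminal payoffs (S − K): max(13.09, 0) = 13.09, max(-1.965, 0) = 0
Node 0 (S = 50): V_0 = e^(−0.03)·[0.5637·13.0917 + 0.4363·0.0000] = 7.1618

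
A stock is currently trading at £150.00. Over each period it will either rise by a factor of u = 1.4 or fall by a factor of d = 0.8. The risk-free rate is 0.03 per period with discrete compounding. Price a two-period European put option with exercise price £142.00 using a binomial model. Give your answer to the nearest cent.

Risk-neutral probability p = (1 + 0.03 − 0.8)/(1.4 − 0.8) = 0.2300/0.6000 = 0.3833
Terminal stock prices: S_uu = 294, S_ud = 168, S_dd = 96
Terminal payoffs (K − S): max(-152, 0) = 0, max(-26, 0) = 0, max(46, 0) = 46
Node u (S = 210): V_u = 1/1.03·[0.3833·0.0000 + 0.6167·0.0000] = 0.0000
Node d (S = 120): V_d = 1/1.03·[0.3833·0.0000 + 0.6167·46.0000] = 27.5405
Node 0 (S = 150): V_0 = 1/1.03·[0.3833·0.0000 + 0.6167·27.5405] = 16.4886

£16.49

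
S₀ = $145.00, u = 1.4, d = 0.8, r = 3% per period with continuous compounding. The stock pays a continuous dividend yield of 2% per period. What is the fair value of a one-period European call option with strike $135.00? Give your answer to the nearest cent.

Per-period risk-free factor R = e^0.03 = 1.0305; dividend-adjusted growth = e^(0.03−0.02) = 1.0101.
Risk-neutral probability p = (1.0101 − 0.8)/(1.4 − 0.8) = 0.2101/0.6000 = 0.3501
Terminal stock prices: S_u = 203, S_d = 116
Terminal payoffs (S − K): max(68, 0) = 68, max(-19, 0) = 0
Node 0 (S = 145): V_0 = e^(−0.03)·[0.3501·68.0000 + 0.6499·0.0000] = 23.1021

$23.10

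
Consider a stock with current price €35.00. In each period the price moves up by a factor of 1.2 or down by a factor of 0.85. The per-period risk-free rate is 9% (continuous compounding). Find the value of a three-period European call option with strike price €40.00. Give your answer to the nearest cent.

€6.27

Risk-neutral probability p = (e^0.09 − 0.85)/(1.2 − 0.85) = 0.2442/0.3500 = 0.6976
Terminal stock prices: S_uuu = 60.48, S_uud = 42.84, S_udd = 30.34, S_ddd = 21.49
Terminal payoffs (S − K): max(20.48, 0) = 20.48, max(2.84, 0) = 2.84, max(-9.655, 0) = 0, max(-18.51, 0) = 0
Node uu (S = 50.4): V_uu = e^(−0.09)·[0.6976·20.4800 + 0.3024·2.8400] = 13.8428
Node ud (S = 35.7): V_ud = e^(−0.09)·[0.6976·2.8400 + 0.3024·0.0000] = 1.8108
Node dd (S = 25.29): V_dd = e^(−0.09)·[0.6976·0.0000 + 0.3024·0.0000] = 0.0000
Node u (S = 42): V_u = e^(−0.09)·[0.6976·13.8428 + 0.3024·1.8108] = 9.3265
Node d (S = 29.75): V_d = e^(−0.09)·[0.6976·1.8108 + 0.3024·0.0000] = 1.1545
Node 0 (S = 35): V_0 = e^(−0.09)·[0.6976·9.3265 + 0.3024·1.1545] = 6.2656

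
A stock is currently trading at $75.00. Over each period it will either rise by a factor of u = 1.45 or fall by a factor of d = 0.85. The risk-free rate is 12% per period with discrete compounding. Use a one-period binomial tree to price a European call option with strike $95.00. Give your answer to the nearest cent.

Risk-neutral probability p = (1 + 0.12 − 0.85)/(1.45 − 0.85) = 0.2700/0.6000 = 0.4500
Terminal stock prices: S_u = 108.8, S_d = 63.75
Terminal payoffs (S − K): max(13.75, 0) = 13.75, max(-31.25, 0) = 0
Node 0 (S = 75): V_0 = 1/1.12·[0.4500·13.7500 + 0.5500·0.0000] = 5.5246

$5.52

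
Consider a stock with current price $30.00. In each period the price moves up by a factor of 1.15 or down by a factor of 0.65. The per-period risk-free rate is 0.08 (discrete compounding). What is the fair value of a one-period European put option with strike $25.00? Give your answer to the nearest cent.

Risk-neutral probability p = (1 + 0.08 − 0.65)/(1.15 − 0.65) = 0.4300/0.5000 = 0.8600
Terminal stock prices: S_u = 34.5, S_d = 19.5
Terminal payoffs (K − S): max(-9.5, 0) = 0, max(5.5, 0) = 5.5
Node 0 (S = 30): V_0 = 1/1.08·[0.8600·0.0000 + 0.1400·5.5000] = 0.7130

$0.71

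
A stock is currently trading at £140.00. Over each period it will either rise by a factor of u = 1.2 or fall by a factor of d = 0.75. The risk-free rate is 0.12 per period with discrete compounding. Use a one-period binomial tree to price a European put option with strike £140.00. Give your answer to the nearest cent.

Risk-neutral probability p = (1 + 0.12 − 0.75)/(1.2 − 0.75) = 0.3700/0.4500 = 0.8222
Terminal stock prices: S_u = 168, S_d = 105
Terminal payoffs (K − S): max(-28, 0) = 0, max(35, 0) = 35
Node 0 (S = 140): V_0 = 1/1.12·[0.8222·0.0000 + 0.1778·35.0000] = 5.5556

£5.56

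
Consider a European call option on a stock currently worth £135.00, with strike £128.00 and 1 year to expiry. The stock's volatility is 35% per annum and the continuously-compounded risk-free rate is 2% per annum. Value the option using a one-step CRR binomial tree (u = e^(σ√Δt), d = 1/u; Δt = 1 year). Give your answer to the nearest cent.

CRR parameters: u = e^(σ√Δt) = e^(0.35·√1) = 1.4191, d = 1/u = 0.7047
Per-period rate: rΔt = 0.02·1 = 0.02, so R = e^0.02 = 1.0202
Risk-neutral probability p = (e^0.02 − 0.7047)/(1.4191 − 0.7047) = 0.3155/0.7144 = 0.4417
Terminal stock prices: S_u = 191.6, S_d = 95.13
Terminal payoffs (S − K): max(63.57, 0) = 63.57, max(-32.87, 0) = 0
Node 0 (S = 135): V_0 = e^(−0.02)·[0.4417·63.5741 + 0.5583·0.0000] = 27.5222

£27.52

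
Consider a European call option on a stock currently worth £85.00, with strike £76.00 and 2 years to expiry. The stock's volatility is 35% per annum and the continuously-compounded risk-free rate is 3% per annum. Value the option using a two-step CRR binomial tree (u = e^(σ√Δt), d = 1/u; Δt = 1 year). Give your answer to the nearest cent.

CRR parameters: u = e^(σ√Δt) = e^(0.35·√1) = 1.4191, d = 1/u = 0.7047
Per-period rate: rΔt = 0.03·1 = 0.03, so R = e^0.03 = 1.0305
Risk-neutral probability p = (e^0.03 − 0.7047)/(1.4191 − 0.7047) = 0.3258/0.7144 = 0.4560
Terminal stock prices: S_uu = 171.2, S_ud = 85, S_dd = 42.21
Terminal payoffs (S − K): max(95.17, 0) = 95.17, max(9, 0) = 9, max(-33.79, 0) = 0
Node u (S = 120.6): V_u = e^(−0.03)·[0.4560·95.1690 + 0.5440·9.0000] = 46.8669
Node d (S = 59.9): V_d = e^(−0.03)·[0.4560·9.0000 + 0.5440·0.0000] = 3.9828
Node 0 (S = 85): V_0 = e^(−0.03)·[0.4560·46.8669 + 0.5440·3.9828] = 22.8429

£22.84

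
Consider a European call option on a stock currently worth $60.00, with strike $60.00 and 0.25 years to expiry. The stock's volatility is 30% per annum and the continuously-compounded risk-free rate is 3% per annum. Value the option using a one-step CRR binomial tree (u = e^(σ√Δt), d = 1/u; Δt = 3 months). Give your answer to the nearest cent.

$4.70

CRR parameters: u = e^(σ√Δt) = e^(0.3·√0.25) = 1.1618, d = 1/u = 0.8607
Per-period rate: rΔt = 0.03·0.25 = 0.0075, so R = e^0.0075 = 1.0075
Risk-neutral probability p = (e^0.0075 − 0.8607)/(1.1618 − 0.8607) = 0.1468/0.3011 = 0.4876
Terminal stock prices: S_u = 69.71, S_d = 51.64
Terminal payoffs (S − K): max(9.71, 0) = 9.71, max(-8.358, 0) = 0
Node 0 (S = 60): V_0 = e^(−0.0075)·[0.4876·9.7101 + 0.5124·0.0000] = 4.6990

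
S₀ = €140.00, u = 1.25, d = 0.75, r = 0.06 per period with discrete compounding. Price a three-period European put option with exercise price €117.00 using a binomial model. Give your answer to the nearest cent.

Risk-neutral probability p = (1 + 0.06 − 0.75)/(1.25 − 0.75) = 0.3100/0.5000 = 0.6200
Terminal stock prices: S_uuu = 273.4, S_uud = 164.1, S_udd = 98.44, S_ddd = 59.06
Terminal payoffs (K − S): max(-156.4, 0) = 0, max(-47.06, 0) = 0, max(18.56, 0) = 18.56, max(57.94, 0) = 57.94
Node uu (S = 218.8): V_uu = 1/1.06·[0.6200·0.0000 + 0.3800·0.0000] = 0.0000
Node ud (S = 131.2): V_ud = 1/1.06·[0.6200·0.0000 + 0.3800·18.5625] = 6.6545
Node dd (S = 78.75): V_dd = 1/1.06·[0.6200·18.5625 + 0.3800·57.9375] = 31.6274
Node u (S = 175): V_u = 1/1.06·[0.6200·0.0000 + 0.3800·6.6545] = 2.3856
Node d (S = 105): V_d = 1/1.06·[0.6200·6.6545 + 0.3800·31.6274] = 15.2304
Node 0 (S = 140): V_0 = 1/1.06·[0.6200·2.3856 + 0.3800·15.2304] = 6.8553

€6.86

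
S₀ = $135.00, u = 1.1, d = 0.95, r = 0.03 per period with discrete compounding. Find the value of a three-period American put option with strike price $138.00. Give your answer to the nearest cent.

$4.84

Risk-neutral probability p = (1 + 0.03 − 0.95)/(1.1 − 0.95) = 0.0800/0.1500 = 0.5333
Terminal stock prices: S_uuu = 179.7, S_uud = 155.2, S_udd = 134, S_ddd = 115.7
Terminal payoffs (K − S): max(-41.69, 0) = 0, max(-17.18, 0) = 0, max(3.979, 0) = 3.979, max(22.25, 0) = 22.25
Node uu (S = 163.4): continuation = 1/1.03·[0.5333·0.0000 + 0.4667·0.0000] = 0.0000; exercise value = 0.0000 ≤ continuation, so V_uu = 0.0000
Node ud (S = 141.1): continuation = 1/1.03·[0.5333·0.0000 + 0.4667·3.9787] = 1.8027; exercise value = 0.0000 ≤ continuation, so V_ud = 1.8027
Node dd (S = 121.8): continuation = 1/1.03·[0.5333·3.9787 + 0.4667·22.2544] = 12.1431; exercise value = 16.1625 > continuation, so V_dd = 16.1625 (exercise)
Node u (S = 148.5): continuation = 1/1.03·[0.5333·0.0000 + 0.4667·1.8027] = 0.8167; exercise value = 0.0000 ≤ continuation, so V_u = 0.8167
Node d (S = 128.2): continuation = 1/1.03·[0.5333·1.8027 + 0.4667·16.1625] = 8.2562; exercise value = 9.7500 > continuation, so V_d = 9.7500 (exercise)
Node 0 (S = 135): continuation = 1/1.03·[0.5333·0.8167 + 0.4667·9.7500] = 4.8404; exercise value = 3.0000 ≤ continuation, so V_0 = 4.8404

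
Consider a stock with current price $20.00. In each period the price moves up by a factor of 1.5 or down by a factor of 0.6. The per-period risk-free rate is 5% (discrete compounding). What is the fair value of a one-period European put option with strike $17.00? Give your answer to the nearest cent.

$2.38

Risk-neutral probability p = (1 + 0.05 − 0.6)/(1.5 − 0.6) = 0.4500/0.9000 = 0.5000
Terminal stock prices: S_u = 30, S_d = 12
Terminal payoffs (K − S): max(-13, 0) = 0, max(5, 0) = 5
Node 0 (S = 20): V_0 = 1/1.05·[0.5000·0.0000 + 0.5000·5.0000] = 2.3810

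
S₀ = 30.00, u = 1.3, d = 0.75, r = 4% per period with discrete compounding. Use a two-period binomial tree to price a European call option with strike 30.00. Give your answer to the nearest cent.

5.32

Risk-neutral probability p = (1 + 0.04 − 0.75)/(1.3 − 0.75) = 0.2900/0.5500 = 0.5273
Terminal stock prices: S_uu = 50.7, S_ud = 29.25, S_dd = 16.88
Terminal payoffs (S − K): max(20.7, 0) = 20.7, max(-0.75, 0) = 0, max(-13.12, 0) = 0
Node u (S = 39): V_u = 1/1.04·[0.5273·20.7000 + 0.4727·0.0000] = 10.4948
Node d (S = 22.5): V_d = 1/1.04·[0.5273·0.0000 + 0.4727·0.0000] = 0.0000
Node 0 (S = 30): V_0 = 1/1.04·[0.5273·10.4948 + 0.4727·0.0000] = 5.3208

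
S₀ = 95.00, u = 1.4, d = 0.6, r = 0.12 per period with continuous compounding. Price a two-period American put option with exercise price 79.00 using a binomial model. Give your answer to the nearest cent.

Risk-neutral probability p = (e^0.12 − 0.6)/(1.4 − 0.6) = 0.5275/0.8000 = 0.6594
Terminal stock prices: S_uu = 186.2, S_ud = 79.8, S_dd = 34.2
Terminal payoffs (K − S): max(-107.2, 0) = 0, max(-0.8, 0) = 0, max(44.8, 0) = 44.8
Node u (S = 133): continuation = e^(−0.12)·[0.6594·0.0000 + 0.3406·0.0000] = 0.0000; exercise value = 0.0000 ≤ continuation, so V_u = 0.0000
Node d (S = 57): continuation = e^(−0.12)·[0.6594·0.0000 + 0.3406·44.8000] = 13.5346; exercise value = 22.0000 > continuation, so V_d = 22.0000 (exercise)
Node 0 (S = 95): continuation = e^(−0.12)·[0.6594·0.0000 + 0.3406·22.0000] = 6.6464; exercise value = 0.0000 ≤ continuation, so V_0 = 6.6464

6.65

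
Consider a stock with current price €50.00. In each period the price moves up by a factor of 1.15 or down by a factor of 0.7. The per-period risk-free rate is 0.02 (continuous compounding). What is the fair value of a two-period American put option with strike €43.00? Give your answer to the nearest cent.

Risk-neutral probability p = (e^0.02 − 0.7)/(1.15 − 0.7) = 0.3202/0.4500 = 0.7116
Terminal stock prices: S_uu = 66.12, S_ud = 40.25, S_dd = 24.5
Terminal payoffs (K − S): max(-23.12, 0) = 0, max(2.75, 0) = 2.75, max(18.5, 0) = 18.5
Node u (S = 57.5): continuation = e^(−0.02)·[0.7116·0.0000 + 0.2884·2.7500] = 0.7775; exercise value = 0.0000 ≤ continuation, so V_u = 0.7775
Node d (S = 35): continuation = e^(−0.02)·[0.7116·2.7500 + 0.2884·18.5000] = 7.1485; exercise value = 8.0000 > continuation, so V_d = 8.0000 (exercise)
Node 0 (S = 50): continuation = e^(−0.02)·[0.7116·0.7775 + 0.2884·8.0000] = 2.8041; exercise value = 0.0000 ≤ continuation, so V_0 = 2.8041

€2.80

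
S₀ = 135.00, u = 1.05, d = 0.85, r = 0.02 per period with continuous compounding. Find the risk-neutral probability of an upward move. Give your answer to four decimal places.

Risk-neutral probability p = (e^0.02 − 0.85)/(1.05 − 0.85) = 0.1702/0.2000 = 0.8510

p = 0.8510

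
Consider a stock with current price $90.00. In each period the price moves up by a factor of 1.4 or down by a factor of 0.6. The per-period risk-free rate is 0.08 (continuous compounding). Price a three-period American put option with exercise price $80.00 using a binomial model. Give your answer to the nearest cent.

Risk-neutral probability p = (e^0.08 − 0.6)/(1.4 − 0.6) = 0.4833/0.8000 = 0.6041
Terminal stock prices: S_uuu = 247, S_uud = 105.8, S_udd = 45.36, S_ddd = 19.44
Terminal payoffs (K − S): max(-167, 0) = 0, max(-25.84, 0) = 0, max(34.64, 0) = 34.64, max(60.56, 0) = 60.56
Node uu (S = 176.4): continuation = e^(−0.08)·[0.6041·0.0000 + 0.3959·0.0000] = 0.0000; exercise value = 0.0000 ≤ continuation, so V_uu = 0.0000
Node ud (S = 75.6): continuation = e^(−0.08)·[0.6041·0.0000 + 0.3959·34.6400] = 12.6593; exercise value = 4.4000 ≤ continuation, so V_ud = 12.6593
Node dd (S = 32.4): continuation = e^(−0.08)·[0.6041·34.6400 + 0.3959·60.5600] = 41.4493; exercise value = 47.6000 > continuation, so V_dd = 47.6000 (exercise)
Node u (S = 126): continuation = e^(−0.08)·[0.6041·0.0000 + 0.3959·12.6593] = 4.6264; exercise value = 0.0000 ≤ continuation, so V_u = 4.6264
Node d (S = 54): continuation = e^(−0.08)·[0.6041·12.6593 + 0.3959·47.6000] = 24.4552; exercise value = 26.0000 > continuation, so V_d = 26.0000 (exercise)
Node 0 (S = 90): continuation = e^(−0.08)·[0.6041·4.6264 + 0.3959·26.0000] = 12.0818; exercise value = 0.0000 ≤ continuation, so V_0 = 12.0818

$12.08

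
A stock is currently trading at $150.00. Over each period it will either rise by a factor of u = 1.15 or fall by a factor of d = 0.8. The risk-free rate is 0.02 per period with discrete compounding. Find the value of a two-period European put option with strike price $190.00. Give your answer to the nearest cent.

$35.80

Risk-neutral probability p = (1 + 0.02 − 0.8)/(1.15 − 0.8) = 0.2200/0.3500 = 0.6286
Terminal stock prices: S_uu = 198.4, S_ud = 138, S_dd = 96
Terminal payoffs (K − S): max(-8.375, 0) = 0, max(52, 0) = 52, max(94, 0) = 94
Node u (S = 172.5): V_u = 1/1.02·[0.6286·0.0000 + 0.3714·52.0000] = 18.9356
Node d (S = 120): V_d = 1/1.02·[0.6286·52.0000 + 0.3714·94.0000] = 66.2745
Node 0 (S = 150): V_0 = 1/1.02·[0.6286·18.9356 + 0.3714·66.2745] = 35.8026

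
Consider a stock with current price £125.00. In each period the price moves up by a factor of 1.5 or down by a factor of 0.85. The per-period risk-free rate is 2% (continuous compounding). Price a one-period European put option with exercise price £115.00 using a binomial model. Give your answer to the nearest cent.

£6.33

Risk-neutral probability p = (e^0.02 − 0.85)/(1.5 − 0.85) = 0.1702/0.6500 = 0.2618
Terminal stock prices: S_u = 187.5, S_d = 106.2
Terminal payoffs (K − S): max(-72.5, 0) = 0, max(8.75, 0) = 8.75
Node 0 (S = 125): V_0 = e^(−0.02)·[0.2618·0.0000 + 0.7382·8.7500] = 6.3309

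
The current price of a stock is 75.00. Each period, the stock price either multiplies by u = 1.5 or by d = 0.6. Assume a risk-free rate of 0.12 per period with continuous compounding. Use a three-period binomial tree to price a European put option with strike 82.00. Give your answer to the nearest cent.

11.98

Risk-neutral probability p = (e^0.12 − 0.6)/(1.5 − 0.6) = 0.5275/0.9000 = 0.5861
Terminal stock prices: S_uuu = 253.1, S_uud = 101.2, S_udd = 40.5, S_ddd = 16.2
Terminal payoffs (K − S): max(-171.1, 0) = 0, max(-19.25, 0) = 0, max(41.5, 0) = 41.5, max(65.8, 0) = 65.8
Node uu (S = 168.8): V_uu = e^(−0.12)·[0.5861·0.0000 + 0.4139·0.0000] = 0.0000
Node ud (S = 67.5): V_ud = e^(−0.12)·[0.5861·0.0000 + 0.4139·41.5000] = 15.2342
Node dd (S = 27): V_dd = e^(−0.12)·[0.5861·41.5000 + 0.4139·65.8000] = 45.7275
Node u (S = 112.5): V_u = e^(−0.12)·[0.5861·0.0000 + 0.4139·15.2342] = 5.5923
Node d (S = 45): V_d = e^(−0.12)·[0.5861·15.2342 + 0.4139·45.7275] = 24.7053
Node 0 (S = 75): V_0 = e^(−0.12)·[0.5861·5.5923 + 0.4139·24.7053] = 11.9761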